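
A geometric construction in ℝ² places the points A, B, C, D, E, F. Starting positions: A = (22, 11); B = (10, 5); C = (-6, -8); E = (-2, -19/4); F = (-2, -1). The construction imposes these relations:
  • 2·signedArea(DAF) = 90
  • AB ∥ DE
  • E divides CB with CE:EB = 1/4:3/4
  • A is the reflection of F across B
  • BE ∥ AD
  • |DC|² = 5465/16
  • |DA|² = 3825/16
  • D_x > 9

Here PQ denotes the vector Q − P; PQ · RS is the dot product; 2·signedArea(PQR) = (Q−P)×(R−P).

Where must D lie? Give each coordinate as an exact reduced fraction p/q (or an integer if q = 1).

1. D_x = 10  [AB ∥ DE ∩ BE ∥ AD]
2. D_y = 5/4  [AB ∥ DE ∩ BE ∥ AD]
   → D = (10, 5/4)

D = (10, 5/4)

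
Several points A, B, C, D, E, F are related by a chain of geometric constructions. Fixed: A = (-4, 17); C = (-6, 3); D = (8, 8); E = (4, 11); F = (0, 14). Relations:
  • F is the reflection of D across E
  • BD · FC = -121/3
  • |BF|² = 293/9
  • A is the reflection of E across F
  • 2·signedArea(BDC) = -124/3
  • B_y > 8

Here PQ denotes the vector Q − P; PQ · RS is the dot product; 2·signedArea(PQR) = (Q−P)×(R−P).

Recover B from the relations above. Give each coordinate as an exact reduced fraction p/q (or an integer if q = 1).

B = (2/3, 25/3)

1. B_x = 2/3  [2·signedArea(BDC) = -124/3 ∩ BD · FC = -121/3]
2. B_y = 25/3  [2·signedArea(BDC) = -124/3 ∩ BD · FC = -121/3]
   → B = (2/3, 25/3)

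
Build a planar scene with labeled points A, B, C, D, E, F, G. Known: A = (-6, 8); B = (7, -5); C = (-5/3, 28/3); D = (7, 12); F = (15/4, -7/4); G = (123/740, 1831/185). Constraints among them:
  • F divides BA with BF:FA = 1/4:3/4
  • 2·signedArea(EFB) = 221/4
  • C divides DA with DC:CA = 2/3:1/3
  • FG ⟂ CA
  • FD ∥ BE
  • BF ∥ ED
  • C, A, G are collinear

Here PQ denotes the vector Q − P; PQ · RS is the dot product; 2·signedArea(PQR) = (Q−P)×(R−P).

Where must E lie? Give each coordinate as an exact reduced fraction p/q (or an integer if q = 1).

1. E_x = 41/4  [BF ∥ ED ∩ FD ∥ BE]
2. E_y = 35/4  [BF ∥ ED ∩ FD ∥ BE]
   → E = (41/4, 35/4)

E = (41/4, 35/4)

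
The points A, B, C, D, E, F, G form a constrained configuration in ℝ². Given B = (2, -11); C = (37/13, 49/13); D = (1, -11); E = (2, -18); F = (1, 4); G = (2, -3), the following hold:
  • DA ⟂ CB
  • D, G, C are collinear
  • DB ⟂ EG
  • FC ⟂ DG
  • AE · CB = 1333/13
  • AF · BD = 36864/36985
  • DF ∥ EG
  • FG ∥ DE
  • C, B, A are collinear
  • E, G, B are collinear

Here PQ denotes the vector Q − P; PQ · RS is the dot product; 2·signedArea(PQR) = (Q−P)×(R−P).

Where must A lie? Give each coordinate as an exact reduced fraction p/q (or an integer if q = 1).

1. A_x = 73849/36985  [C, B, A are collinear ∩ DA ⟂ CB]
2. A_y = -408947/36985  [C, B, A are collinear ∩ DA ⟂ CB]
   → A = (73849/36985, -408947/36985)

A = (73849/36985, -408947/36985)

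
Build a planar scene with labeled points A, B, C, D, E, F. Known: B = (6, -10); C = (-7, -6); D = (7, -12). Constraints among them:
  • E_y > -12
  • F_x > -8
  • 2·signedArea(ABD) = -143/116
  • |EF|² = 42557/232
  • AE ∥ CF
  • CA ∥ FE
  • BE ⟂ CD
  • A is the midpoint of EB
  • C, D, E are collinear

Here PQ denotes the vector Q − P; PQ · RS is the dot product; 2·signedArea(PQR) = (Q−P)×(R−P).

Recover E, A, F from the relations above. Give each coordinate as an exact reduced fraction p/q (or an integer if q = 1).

1. E_x = 315/58  [C, D, E are collinear ∩ BE ⟂ CD]
2. E_y = -657/58  [C, D, E are collinear ∩ BE ⟂ CD]
   → E = (315/58, -657/58)
3. A_x = 663/116  [A is the midpoint of EB]
4. A_y = -1237/116  [A is the midpoint of EB]
   → A = (663/116, -1237/116)
5. F_x = -845/116  [CA ∥ FE ∩ AE ∥ CF]
6. F_y = -773/116  [CA ∥ FE ∩ AE ∥ CF]
   → F = (-845/116, -773/116)

A = (663/116, -1237/116)
E = (315/58, -657/58)
F = (-845/116, -773/116)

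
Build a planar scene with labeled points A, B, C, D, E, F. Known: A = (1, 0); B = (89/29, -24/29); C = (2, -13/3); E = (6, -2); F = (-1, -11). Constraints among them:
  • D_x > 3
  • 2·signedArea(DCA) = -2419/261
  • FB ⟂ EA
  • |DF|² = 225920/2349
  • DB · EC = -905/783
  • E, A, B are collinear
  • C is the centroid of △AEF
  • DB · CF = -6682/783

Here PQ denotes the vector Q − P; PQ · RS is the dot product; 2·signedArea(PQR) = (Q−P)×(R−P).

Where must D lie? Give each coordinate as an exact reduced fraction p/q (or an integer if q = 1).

1. D_x = 107/29  [DB · CF = -6682/783 ∩ DB · EC = -905/783]
2. D_y = -623/261  [DB · CF = -6682/783 ∩ DB · EC = -905/783]
   → D = (107/29, -623/261)

D = (107/29, -623/261)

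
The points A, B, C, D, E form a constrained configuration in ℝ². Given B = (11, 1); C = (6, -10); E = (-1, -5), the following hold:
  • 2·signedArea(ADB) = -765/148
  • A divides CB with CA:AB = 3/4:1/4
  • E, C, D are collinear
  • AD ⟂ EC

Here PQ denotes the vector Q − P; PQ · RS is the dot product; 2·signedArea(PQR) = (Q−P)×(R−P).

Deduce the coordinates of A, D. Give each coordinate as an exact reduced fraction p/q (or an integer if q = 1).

1. A_x = 39/4  [A divides CB with CA:AB = 3/4:1/4]
2. A_y = -7/4  [A divides CB with CA:AB = 3/4:1/4]
   → A = (39/4, -7/4)
3. D_x = 339/74  [E, C, D are collinear ∩ AD ⟂ EC]
4. D_y = -665/74  [E, C, D are collinear ∩ AD ⟂ EC]
   → D = (339/74, -665/74)

A = (39/4, -7/4)
D = (339/74, -665/74)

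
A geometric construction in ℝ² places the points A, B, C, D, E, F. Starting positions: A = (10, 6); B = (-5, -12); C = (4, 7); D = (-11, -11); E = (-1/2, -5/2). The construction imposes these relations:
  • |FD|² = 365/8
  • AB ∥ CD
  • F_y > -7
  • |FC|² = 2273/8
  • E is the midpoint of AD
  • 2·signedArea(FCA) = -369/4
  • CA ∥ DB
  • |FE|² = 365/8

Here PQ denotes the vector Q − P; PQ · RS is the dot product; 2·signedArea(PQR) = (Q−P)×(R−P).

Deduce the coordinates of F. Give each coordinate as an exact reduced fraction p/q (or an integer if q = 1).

F = (-23/4, -27/4)

1. F_x = -23/4  [line 1·x + 6·y + 185/4 = 0 ∩ |FC|² = 2273/8]
2. F_y = -27/4  [line 1·x + 6·y + 185/4 = 0 ∩ |FC|² = 2273/8]
   → F = (-23/4, -27/4)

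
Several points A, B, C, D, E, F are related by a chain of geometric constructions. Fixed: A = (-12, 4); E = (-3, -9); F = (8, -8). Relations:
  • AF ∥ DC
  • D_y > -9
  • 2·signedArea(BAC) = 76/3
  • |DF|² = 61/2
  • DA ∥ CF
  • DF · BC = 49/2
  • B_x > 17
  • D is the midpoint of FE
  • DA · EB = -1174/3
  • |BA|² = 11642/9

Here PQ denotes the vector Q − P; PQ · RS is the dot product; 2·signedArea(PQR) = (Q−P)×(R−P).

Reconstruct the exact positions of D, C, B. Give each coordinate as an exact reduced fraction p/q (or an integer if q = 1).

B = (53/3, -49/3)
C = (45/2, -41/2)
D = (5/2, -17/2)

1. D_x = 5/2  [D is the midpoint of FE]
2. D_y = -17/2  [D is the midpoint of FE]
   → D = (5/2, -17/2)
3. C_x = 45/2  [DA ∥ CF ∩ AF ∥ DC]
4. C_y = -41/2  [DA ∥ CF ∩ AF ∥ DC]
   → C = (45/2, -41/2)
5. B_x = 53/3  [2·signedArea(BAC) = 76/3 ∩ DA · EB = -1174/3]
6. B_y = -49/3  [2·signedArea(BAC) = 76/3 ∩ DA · EB = -1174/3]
   → B = (53/3, -49/3)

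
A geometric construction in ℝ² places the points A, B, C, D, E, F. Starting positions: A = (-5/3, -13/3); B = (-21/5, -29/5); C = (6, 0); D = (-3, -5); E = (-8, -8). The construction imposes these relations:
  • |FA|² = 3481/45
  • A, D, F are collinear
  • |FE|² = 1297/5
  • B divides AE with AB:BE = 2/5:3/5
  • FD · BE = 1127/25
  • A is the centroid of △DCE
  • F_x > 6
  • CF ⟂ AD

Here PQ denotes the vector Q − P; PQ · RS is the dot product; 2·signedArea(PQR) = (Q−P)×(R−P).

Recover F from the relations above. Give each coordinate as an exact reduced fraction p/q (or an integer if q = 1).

F = (31/5, -2/5)

1. F_x = 31/5  [A, D, F are collinear ∩ CF ⟂ AD]
2. F_y = -2/5  [A, D, F are collinear ∩ CF ⟂ AD]
   → F = (31/5, -2/5)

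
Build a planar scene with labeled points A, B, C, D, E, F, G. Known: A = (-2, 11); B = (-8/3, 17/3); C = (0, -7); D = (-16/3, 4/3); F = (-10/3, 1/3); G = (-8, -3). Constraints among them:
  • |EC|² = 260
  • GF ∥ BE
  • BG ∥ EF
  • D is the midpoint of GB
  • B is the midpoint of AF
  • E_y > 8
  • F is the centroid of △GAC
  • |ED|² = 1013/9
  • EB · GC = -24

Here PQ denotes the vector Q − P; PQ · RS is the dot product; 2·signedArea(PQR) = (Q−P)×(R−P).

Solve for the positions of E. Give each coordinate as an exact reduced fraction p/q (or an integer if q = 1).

E = (2, 9)

1. E_x = 2  [BG ∥ EF ∩ GF ∥ BE]
2. E_y = 9  [BG ∥ EF ∩ GF ∥ BE]
   → E = (2, 9)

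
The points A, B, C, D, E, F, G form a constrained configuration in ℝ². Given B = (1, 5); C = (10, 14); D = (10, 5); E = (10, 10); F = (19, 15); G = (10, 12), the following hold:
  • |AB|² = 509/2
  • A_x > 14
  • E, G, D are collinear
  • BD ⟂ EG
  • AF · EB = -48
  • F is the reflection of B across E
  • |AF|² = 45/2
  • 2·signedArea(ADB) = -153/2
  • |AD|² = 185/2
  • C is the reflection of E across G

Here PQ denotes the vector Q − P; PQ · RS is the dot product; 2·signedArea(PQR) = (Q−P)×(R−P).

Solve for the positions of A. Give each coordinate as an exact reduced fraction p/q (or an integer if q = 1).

1. A_x = 29/2  [2·signedArea(ADB) = -153/2 ∩ AF · EB = -48]
2. A_y = 27/2  [2·signedArea(ADB) = -153/2 ∩ AF · EB = -48]
   → A = (29/2, 27/2)

A = (29/2, 27/2)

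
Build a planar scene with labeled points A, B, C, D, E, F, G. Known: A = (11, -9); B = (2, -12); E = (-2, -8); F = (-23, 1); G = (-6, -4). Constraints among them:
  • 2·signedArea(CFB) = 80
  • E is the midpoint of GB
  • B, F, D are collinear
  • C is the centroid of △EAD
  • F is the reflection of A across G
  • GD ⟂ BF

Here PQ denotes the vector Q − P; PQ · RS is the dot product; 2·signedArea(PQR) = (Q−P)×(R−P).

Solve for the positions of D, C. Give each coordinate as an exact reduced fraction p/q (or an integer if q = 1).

C = (189/397, -3179/397)
D = (-3006/397, -2788/397)

1. D_x = -3006/397  [B, F, D are collinear ∩ GD ⟂ BF]
2. D_y = -2788/397  [B, F, D are collinear ∩ GD ⟂ BF]
   → D = (-3006/397, -2788/397)
3. C_x = 189/397  [C is the centroid of △EAD]
4. C_y = -3179/397  [C is the centroid of △EAD]
   → C = (189/397, -3179/397)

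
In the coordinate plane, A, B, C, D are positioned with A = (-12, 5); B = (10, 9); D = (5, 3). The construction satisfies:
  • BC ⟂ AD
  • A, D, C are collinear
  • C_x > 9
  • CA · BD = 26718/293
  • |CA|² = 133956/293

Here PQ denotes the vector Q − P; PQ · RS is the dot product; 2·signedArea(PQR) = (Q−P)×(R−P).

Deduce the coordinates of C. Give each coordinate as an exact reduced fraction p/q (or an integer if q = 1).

1. C_x = 2706/293  [A, D, C are collinear ∩ BC ⟂ AD]
2. C_y = 733/293  [A, D, C are collinear ∩ BC ⟂ AD]
   → C = (2706/293, 733/293)

C = (2706/293, 733/293)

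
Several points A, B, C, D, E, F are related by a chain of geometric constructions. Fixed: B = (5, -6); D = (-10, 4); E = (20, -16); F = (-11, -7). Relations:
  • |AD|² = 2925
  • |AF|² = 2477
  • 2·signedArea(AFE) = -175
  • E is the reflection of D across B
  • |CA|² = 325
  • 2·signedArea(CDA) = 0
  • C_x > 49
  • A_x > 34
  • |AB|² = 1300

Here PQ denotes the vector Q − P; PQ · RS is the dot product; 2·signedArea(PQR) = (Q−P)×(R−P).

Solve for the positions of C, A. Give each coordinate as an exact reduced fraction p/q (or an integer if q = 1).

1. A_x = 35  [line 9·x + 31·y + 491 = 0 ∩ |AB|² = 1300]
2. A_y = -26  [line 9·x + 31·y + 491 = 0 ∩ |AB|² = 1300]
   → A = (35, -26)
3. C_x = 50  [line 30·x + 45·y + 120 = 0 ∩ |CA|² = 325]
4. C_y = -36  [line 30·x + 45·y + 120 = 0 ∩ |CA|² = 325]
   → C = (50, -36)

A = (35, -26)
C = (50, -36)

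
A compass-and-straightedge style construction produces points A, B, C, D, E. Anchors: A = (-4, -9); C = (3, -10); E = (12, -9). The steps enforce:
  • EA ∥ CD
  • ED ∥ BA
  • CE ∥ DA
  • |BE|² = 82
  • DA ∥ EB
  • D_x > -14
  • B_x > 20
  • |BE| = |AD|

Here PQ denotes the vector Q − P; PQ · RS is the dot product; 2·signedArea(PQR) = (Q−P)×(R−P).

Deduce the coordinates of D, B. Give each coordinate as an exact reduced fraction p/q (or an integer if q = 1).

1. D_x = -13  [CE ∥ DA ∩ EA ∥ CD]
2. D_y = -10  [CE ∥ DA ∩ EA ∥ CD]
   → D = (-13, -10)
3. B_x = 21  [ED ∥ BA ∩ DA ∥ EB]
4. B_y = -8  [ED ∥ BA ∩ DA ∥ EB]
   → B = (21, -8)

B = (21, -8)
D = (-13, -10)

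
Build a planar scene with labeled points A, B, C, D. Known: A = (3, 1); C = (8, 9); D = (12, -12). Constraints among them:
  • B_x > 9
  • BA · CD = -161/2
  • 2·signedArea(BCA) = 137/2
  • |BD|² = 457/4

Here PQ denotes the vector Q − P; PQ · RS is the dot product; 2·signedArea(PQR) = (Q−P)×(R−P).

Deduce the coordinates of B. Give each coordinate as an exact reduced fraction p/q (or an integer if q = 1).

B = (10, -3/2)

1. B_x = 10  [2·signedArea(BCA) = 137/2 ∩ BA · CD = -161/2]
2. B_y = -3/2  [2·signedArea(BCA) = 137/2 ∩ BA · CD = -161/2]
   → B = (10, -3/2)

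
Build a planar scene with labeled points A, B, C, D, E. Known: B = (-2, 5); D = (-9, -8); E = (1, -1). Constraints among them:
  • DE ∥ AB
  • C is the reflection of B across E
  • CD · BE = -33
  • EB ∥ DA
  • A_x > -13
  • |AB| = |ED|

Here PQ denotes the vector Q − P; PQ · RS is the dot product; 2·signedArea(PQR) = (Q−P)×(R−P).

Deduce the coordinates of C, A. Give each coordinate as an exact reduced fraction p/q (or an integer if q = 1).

A = (-12, -2)
C = (4, -7)

1. C_x = 4  [C is the reflection of B across E]
2. C_y = -7  [C is the reflection of B across E]
   → C = (4, -7)
3. A_x = -12  [DE ∥ AB ∩ EB ∥ DA]
4. A_y = -2  [DE ∥ AB ∩ EB ∥ DA]
   → A = (-12, -2)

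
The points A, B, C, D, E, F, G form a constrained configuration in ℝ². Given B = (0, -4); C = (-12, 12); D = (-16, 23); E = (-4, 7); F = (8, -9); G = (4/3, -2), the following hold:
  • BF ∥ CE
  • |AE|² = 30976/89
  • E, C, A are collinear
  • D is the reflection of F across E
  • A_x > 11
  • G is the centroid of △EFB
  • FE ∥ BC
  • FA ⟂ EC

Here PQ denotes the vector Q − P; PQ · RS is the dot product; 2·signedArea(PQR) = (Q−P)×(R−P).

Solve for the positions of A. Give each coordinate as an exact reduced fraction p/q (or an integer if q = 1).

A = (1052/89, -257/89)

1. A_x = 1052/89  [E, C, A are collinear ∩ FA ⟂ EC]
2. A_y = -257/89  [E, C, A are collinear ∩ FA ⟂ EC]
   → A = (1052/89, -257/89)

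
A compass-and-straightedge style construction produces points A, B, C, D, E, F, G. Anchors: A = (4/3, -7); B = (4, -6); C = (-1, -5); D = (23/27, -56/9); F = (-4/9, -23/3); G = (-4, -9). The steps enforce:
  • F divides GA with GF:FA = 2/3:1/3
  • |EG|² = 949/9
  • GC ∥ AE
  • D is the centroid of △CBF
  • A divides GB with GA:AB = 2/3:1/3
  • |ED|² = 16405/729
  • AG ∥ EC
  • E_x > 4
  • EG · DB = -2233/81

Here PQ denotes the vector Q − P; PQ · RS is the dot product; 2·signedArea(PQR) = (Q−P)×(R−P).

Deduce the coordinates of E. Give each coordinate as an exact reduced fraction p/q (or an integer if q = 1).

E = (13/3, -3)

1. E_x = 13/3  [AG ∥ EC ∩ GC ∥ AE]
2. E_y = -3  [AG ∥ EC ∩ GC ∥ AE]
   → E = (13/3, -3)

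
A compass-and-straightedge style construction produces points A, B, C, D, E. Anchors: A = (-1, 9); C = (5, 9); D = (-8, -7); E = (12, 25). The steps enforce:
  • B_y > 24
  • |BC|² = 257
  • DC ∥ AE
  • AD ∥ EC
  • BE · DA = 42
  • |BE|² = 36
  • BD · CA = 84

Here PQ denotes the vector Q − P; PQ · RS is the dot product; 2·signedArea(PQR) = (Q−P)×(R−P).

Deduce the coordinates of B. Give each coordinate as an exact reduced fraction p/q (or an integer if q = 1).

B = (6, 25)

1. B_x = 6  [BE · DA = 42 ∩ BD · CA = 84]
2. B_y = 25  [BE · DA = 42 ∩ BD · CA = 84]
   → B = (6, 25)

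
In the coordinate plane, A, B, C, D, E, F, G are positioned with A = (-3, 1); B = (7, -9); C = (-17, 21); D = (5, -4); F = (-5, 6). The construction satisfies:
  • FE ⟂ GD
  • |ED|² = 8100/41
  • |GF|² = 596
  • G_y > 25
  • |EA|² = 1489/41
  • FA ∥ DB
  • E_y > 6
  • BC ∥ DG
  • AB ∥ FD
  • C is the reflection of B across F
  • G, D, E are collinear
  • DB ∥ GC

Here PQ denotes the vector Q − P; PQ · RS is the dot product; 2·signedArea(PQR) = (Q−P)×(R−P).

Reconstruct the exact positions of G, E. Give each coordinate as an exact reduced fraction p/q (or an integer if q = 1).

1. G_x = -19  [DB ∥ GC ∩ BC ∥ DG]
2. G_y = 26  [DB ∥ GC ∩ BC ∥ DG]
   → G = (-19, 26)
3. E_x = -155/41  [G, D, E are collinear ∩ FE ⟂ GD]
4. E_y = 286/41  [G, D, E are collinear ∩ FE ⟂ GD]
   → E = (-155/41, 286/41)

E = (-155/41, 286/41)
G = (-19, 26)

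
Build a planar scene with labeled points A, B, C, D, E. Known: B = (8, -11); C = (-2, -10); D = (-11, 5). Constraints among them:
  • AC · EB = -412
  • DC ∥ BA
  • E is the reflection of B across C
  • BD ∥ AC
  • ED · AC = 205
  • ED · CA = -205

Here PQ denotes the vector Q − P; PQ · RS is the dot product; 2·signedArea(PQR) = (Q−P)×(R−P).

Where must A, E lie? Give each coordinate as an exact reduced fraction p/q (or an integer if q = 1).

A = (17, -26)
E = (-12, -9)

1. A_x = 17  [BD ∥ AC ∩ DC ∥ BA]
2. A_y = -26  [BD ∥ AC ∩ DC ∥ BA]
   → A = (17, -26)
3. E_x = -12  [E is the reflection of B across C]
4. E_y = -9  [E is the reflection of B across C]
   → E = (-12, -9)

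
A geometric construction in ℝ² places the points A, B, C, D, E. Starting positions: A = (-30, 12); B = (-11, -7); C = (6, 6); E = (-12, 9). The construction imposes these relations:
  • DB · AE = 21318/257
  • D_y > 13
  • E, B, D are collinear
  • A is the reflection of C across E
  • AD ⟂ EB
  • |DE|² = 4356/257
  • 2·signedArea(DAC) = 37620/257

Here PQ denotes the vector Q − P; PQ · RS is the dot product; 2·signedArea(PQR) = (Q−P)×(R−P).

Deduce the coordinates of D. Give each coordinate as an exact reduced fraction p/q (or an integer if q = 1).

1. D_x = -3150/257  [E, B, D are collinear ∩ AD ⟂ EB]
2. D_y = 3369/257  [E, B, D are collinear ∩ AD ⟂ EB]
   → D = (-3150/257, 3369/257)

D = (-3150/257, 3369/257)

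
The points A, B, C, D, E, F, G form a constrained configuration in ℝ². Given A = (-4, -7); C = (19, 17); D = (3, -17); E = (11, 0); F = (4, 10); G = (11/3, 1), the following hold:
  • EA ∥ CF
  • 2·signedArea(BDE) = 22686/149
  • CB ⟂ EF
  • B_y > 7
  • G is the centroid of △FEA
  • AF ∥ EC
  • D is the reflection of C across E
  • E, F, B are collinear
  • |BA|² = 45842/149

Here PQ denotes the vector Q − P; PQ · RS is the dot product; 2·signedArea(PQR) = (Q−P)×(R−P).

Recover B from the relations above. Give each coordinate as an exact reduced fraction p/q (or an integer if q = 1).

1. B_x = 841/149  [E, F, B are collinear ∩ CB ⟂ EF]
2. B_y = 1140/149  [E, F, B are collinear ∩ CB ⟂ EF]
   → B = (841/149, 1140/149)

B = (841/149, 1140/149)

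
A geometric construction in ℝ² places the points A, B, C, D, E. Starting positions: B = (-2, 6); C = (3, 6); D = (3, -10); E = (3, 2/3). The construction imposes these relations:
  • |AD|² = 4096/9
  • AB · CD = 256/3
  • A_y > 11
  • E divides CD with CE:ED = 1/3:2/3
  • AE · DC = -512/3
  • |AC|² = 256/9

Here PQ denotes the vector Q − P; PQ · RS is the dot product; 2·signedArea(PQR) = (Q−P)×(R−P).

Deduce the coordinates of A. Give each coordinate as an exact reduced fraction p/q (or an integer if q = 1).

A = (3, 34/3)

1. A_y = 34/3  [AE · DC = -512/3]
2. A_x = 3  [|AC|² = 256/9]
   → A = (3, 34/3)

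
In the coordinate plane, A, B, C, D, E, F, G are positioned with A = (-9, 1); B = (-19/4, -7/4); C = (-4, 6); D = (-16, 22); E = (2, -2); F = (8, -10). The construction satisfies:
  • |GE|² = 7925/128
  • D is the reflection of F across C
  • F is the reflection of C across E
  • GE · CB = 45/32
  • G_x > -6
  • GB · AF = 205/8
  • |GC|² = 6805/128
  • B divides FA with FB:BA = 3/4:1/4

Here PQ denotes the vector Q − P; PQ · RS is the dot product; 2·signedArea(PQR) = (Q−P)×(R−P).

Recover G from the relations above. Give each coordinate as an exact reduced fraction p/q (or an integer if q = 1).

G = (-93/16, -17/16)

1. G_x = -93/16  [GE · CB = 45/32 ∩ GB · AF = 205/8]
2. G_y = -17/16  [GE · CB = 45/32 ∩ GB · AF = 205/8]
   → G = (-93/16, -17/16)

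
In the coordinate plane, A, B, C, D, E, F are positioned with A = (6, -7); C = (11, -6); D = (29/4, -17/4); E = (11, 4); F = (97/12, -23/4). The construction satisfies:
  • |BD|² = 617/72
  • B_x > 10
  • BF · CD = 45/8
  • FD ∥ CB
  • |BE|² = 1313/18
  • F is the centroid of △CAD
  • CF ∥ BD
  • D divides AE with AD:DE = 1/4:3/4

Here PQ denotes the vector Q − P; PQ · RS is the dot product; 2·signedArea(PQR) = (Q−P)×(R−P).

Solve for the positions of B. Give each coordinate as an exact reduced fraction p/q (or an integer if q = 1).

1. B_x = 61/6  [CF ∥ BD ∩ FD ∥ CB]
2. B_y = -9/2  [CF ∥ BD ∩ FD ∥ CB]
   → B = (61/6, -9/2)

B = (61/6, -9/2)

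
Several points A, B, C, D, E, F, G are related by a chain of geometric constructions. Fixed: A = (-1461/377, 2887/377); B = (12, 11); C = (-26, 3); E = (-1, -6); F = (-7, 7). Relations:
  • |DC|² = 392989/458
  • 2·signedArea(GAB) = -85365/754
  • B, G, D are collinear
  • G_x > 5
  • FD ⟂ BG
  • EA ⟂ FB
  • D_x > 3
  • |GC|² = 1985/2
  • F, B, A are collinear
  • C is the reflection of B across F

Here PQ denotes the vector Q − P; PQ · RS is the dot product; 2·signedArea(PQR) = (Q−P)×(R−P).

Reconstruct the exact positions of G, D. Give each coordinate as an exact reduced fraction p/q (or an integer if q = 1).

D = (1401/458, -317/458)
G = (11/2, 5/2)

1. G_x = 11/2  [line -1260/377·x + 5985/377·y + -16065/754 = 0 ∩ |GC|² = 1985/2]
2. G_y = 5/2  [line -1260/377·x + 5985/377·y + -16065/754 = 0 ∩ |GC|² = 1985/2]
   → G = (11/2, 5/2)
3. D_x = 1401/458  [B, G, D are collinear ∩ FD ⟂ BG]
4. D_y = -317/458  [B, G, D are collinear ∩ FD ⟂ BG]
   → D = (1401/458, -317/458)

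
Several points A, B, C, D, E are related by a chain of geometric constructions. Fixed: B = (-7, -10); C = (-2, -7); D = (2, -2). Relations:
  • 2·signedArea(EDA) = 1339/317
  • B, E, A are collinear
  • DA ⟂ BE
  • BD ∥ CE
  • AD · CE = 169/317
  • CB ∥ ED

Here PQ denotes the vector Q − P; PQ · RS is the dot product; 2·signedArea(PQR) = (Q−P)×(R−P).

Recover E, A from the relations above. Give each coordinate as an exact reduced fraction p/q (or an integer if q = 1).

A = (777/317, -816/317)
E = (7, 1)

1. E_x = 7  [CB ∥ ED ∩ BD ∥ CE]
2. E_y = 1  [CB ∥ ED ∩ BD ∥ CE]
   → E = (7, 1)
3. A_x = 777/317  [B, E, A are collinear ∩ DA ⟂ BE]
4. A_y = -816/317  [B, E, A are collinear ∩ DA ⟂ BE]
   → A = (777/317, -816/317)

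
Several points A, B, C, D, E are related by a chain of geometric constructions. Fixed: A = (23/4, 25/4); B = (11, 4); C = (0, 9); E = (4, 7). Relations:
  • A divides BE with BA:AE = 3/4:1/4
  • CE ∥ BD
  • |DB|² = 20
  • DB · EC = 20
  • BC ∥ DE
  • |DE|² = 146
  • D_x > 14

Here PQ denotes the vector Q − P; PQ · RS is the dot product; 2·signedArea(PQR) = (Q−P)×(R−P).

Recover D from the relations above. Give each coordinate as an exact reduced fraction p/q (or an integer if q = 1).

D = (15, 2)

1. D_x = 15  [BC ∥ DE ∩ CE ∥ BD]
2. D_y = 2  [BC ∥ DE ∩ CE ∥ BD]
   → D = (15, 2)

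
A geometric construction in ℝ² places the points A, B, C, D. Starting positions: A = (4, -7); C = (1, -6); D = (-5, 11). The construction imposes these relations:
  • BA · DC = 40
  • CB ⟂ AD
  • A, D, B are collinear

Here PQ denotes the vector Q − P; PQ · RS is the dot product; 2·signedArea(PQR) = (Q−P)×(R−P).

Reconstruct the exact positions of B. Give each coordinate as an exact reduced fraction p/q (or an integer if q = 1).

B = (3, -5)

1. B_x = 3  [A, D, B are collinear ∩ CB ⟂ AD]
2. B_y = -5  [A, D, B are collinear ∩ CB ⟂ AD]
   → B = (3, -5)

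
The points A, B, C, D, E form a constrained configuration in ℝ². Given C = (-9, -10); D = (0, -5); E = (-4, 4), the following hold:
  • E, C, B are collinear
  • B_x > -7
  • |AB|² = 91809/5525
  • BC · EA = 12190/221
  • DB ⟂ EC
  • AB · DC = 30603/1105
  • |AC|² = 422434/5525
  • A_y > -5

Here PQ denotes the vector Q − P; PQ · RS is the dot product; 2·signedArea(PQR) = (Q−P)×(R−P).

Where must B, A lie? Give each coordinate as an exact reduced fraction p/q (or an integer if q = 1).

A = (-2828/1105, -903/221)
B = (-1414/221, -600/221)

1. B_x = -1414/221  [E, C, B are collinear ∩ DB ⟂ EC]
2. B_y = -600/221  [E, C, B are collinear ∩ DB ⟂ EC]
   → B = (-1414/221, -600/221)
3. A_x = -2828/1105  [AB · DC = 30603/1105 ∩ BC · EA = 12190/221]
4. A_y = -903/221  [AB · DC = 30603/1105 ∩ BC · EA = 12190/221]
   → A = (-2828/1105, -903/221)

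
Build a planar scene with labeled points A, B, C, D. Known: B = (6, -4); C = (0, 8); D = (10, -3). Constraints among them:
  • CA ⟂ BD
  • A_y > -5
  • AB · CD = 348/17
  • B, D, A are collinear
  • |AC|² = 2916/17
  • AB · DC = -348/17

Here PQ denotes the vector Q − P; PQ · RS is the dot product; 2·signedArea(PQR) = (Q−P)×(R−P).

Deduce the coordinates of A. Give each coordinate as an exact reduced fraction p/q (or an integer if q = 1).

A = (54/17, -80/17)

1. A_x = 54/17  [B, D, A are collinear ∩ CA ⟂ BD]
2. A_y = -80/17  [B, D, A are collinear ∩ CA ⟂ BD]
   → A = (54/17, -80/17)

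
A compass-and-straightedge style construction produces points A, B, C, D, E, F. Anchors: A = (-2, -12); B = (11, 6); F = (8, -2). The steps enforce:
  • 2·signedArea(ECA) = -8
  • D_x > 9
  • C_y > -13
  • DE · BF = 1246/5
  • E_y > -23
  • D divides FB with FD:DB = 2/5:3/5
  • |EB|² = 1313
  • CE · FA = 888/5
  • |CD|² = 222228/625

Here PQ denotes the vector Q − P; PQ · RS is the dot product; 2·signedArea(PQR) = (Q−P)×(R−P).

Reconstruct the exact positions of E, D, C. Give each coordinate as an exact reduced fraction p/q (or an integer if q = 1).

1. D_x = 46/5  [D divides FB with FD:DB = 2/5:3/5]
2. D_y = 6/5  [D divides FB with FD:DB = 2/5:3/5]
   → D = (46/5, 6/5)
3. E_x = -12  [line -3·x + -8·y + -212 = 0 ∩ |EB|² = 1313]
4. E_y = -22  [line -3·x + -8·y + -212 = 0 ∩ |EB|² = 1313]
   → E = (-12, -22)
5. C_x = -88/25  [2·signedArea(ECA) = -8 ∩ CE · FA = 888/5]
6. C_y = -318/25  [2·signedArea(ECA) = -8 ∩ CE · FA = 888/5]
   → C = (-88/25, -318/25)

C = (-88/25, -318/25)
D = (46/5, 6/5)
E = (-12, -22)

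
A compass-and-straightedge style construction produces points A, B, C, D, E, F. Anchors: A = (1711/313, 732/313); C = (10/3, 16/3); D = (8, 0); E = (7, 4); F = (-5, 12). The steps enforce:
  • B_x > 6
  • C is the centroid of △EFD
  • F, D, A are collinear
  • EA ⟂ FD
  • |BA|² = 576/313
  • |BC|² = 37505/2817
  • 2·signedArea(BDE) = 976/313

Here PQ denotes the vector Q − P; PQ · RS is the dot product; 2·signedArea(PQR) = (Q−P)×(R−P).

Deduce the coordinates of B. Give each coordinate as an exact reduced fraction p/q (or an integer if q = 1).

1. B_x = 1999/313  [line -4·x + -1·y + 9040/313 = 0 ∩ |BC|² = 37505/2817]
2. B_y = 1044/313  [line -4·x + -1·y + 9040/313 = 0 ∩ |BC|² = 37505/2817]
   → B = (1999/313, 1044/313)

B = (1999/313, 1044/313)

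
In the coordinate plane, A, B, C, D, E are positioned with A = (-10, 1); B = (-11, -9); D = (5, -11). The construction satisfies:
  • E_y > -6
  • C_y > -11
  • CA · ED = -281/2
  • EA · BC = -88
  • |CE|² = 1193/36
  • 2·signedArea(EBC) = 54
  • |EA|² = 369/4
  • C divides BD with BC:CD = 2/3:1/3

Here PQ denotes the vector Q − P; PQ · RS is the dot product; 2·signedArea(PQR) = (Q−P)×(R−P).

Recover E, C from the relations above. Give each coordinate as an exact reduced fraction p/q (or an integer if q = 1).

C = (-1/3, -31/3)
E = (-5/2, -5)

1. C_x = -1/3  [C divides BD with BC:CD = 2/3:1/3]
2. C_y = -31/3  [C divides BD with BC:CD = 2/3:1/3]
   → C = (-1/3, -31/3)
3. E_x = -5/2  [2·signedArea(EBC) = 54 ∩ CA · ED = -281/2]
4. E_y = -5  [2·signedArea(EBC) = 54 ∩ CA · ED = -281/2]
   → E = (-5/2, -5)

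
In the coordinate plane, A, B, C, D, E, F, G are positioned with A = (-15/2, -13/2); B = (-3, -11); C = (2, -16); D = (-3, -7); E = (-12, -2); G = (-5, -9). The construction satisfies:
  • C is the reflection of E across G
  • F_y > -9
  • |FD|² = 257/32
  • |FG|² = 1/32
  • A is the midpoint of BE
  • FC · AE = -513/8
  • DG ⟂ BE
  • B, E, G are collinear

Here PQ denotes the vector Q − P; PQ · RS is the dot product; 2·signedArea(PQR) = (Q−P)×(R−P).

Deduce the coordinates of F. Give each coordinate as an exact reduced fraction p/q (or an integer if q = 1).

F = (-41/8, -71/8)

1. F_x = -41/8  [line 9/2·x + -9/2·y + -135/8 = 0 ∩ |FG|² = 1/32]
2. F_y = -71/8  [line 9/2·x + -9/2·y + -135/8 = 0 ∩ |FG|² = 1/32]
   → F = (-41/8, -71/8)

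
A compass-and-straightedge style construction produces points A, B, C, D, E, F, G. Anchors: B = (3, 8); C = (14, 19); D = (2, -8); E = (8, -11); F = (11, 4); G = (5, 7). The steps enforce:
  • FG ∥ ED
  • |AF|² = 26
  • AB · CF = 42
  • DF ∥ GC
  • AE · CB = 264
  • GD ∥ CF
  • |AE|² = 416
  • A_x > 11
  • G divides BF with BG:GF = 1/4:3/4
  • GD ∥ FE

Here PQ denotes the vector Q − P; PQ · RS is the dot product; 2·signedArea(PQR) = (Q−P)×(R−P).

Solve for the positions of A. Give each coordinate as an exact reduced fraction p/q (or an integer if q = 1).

1. A_x = 12  [AB · CF = 42 ∩ AE · CB = 264]
2. A_y = 9  [AB · CF = 42 ∩ AE · CB = 264]
   → A = (12, 9)

A = (12, 9)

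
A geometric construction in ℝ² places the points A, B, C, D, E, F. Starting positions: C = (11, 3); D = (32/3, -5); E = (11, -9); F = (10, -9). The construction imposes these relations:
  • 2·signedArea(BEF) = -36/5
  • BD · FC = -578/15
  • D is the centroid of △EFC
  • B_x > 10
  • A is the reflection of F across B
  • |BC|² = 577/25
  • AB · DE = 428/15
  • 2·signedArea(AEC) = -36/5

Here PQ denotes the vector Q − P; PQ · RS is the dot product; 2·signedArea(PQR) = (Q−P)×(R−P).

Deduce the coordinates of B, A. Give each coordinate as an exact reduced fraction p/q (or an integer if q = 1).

A = (58/5, 27/5)
B = (54/5, -9/5)

1. B_x = 54/5  [2·signedArea(BEF) = -36/5 ∩ BD · FC = -578/15]
2. B_y = -9/5  [2·signedArea(BEF) = -36/5 ∩ BD · FC = -578/15]
   → B = (54/5, -9/5)
3. A_x = 58/5  [A is the reflection of F across B]
4. A_y = 27/5  [A is the reflection of F across B]
   → A = (58/5, 27/5)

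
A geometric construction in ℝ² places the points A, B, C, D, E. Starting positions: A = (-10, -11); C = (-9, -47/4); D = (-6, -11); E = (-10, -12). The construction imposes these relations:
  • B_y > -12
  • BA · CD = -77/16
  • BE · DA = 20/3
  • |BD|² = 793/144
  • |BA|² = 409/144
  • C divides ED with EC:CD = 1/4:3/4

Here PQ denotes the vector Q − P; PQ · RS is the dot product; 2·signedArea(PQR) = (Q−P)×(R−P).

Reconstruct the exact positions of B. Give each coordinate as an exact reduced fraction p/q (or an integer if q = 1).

1. B_x = -25/3  [BE · DA = 20/3 ∩ BA · CD = -77/16]
2. B_y = -45/4  [BE · DA = 20/3 ∩ BA · CD = -77/16]
   → B = (-25/3, -45/4)

B = (-25/3, -45/4)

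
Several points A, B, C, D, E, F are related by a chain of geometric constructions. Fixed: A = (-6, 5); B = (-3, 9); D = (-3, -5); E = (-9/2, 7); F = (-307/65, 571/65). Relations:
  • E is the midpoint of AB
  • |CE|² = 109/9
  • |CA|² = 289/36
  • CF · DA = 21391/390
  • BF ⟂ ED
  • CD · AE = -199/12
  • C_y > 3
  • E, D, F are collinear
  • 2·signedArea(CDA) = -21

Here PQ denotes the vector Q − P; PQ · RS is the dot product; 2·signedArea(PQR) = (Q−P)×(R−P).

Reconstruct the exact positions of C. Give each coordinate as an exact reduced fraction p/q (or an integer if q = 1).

1. C_x = -7/2  [CF · DA = 21391/390 ∩ CD · AE = -199/12]
2. C_y = 11/3  [CF · DA = 21391/390 ∩ CD · AE = -199/12]
   → C = (-7/2, 11/3)

C = (-7/2, 11/3)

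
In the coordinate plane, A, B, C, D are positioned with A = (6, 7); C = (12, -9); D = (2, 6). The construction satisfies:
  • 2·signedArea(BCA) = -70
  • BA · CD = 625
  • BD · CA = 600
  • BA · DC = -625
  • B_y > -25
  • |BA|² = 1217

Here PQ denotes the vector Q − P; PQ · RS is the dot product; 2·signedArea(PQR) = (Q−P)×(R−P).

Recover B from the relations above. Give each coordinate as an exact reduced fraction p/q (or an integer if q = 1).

1. B_x = 22  [BD · CA = 600 ∩ BA · DC = -625]
2. B_y = -24  [BD · CA = 600 ∩ BA · DC = -625]
   → B = (22, -24)

B = (22, -24)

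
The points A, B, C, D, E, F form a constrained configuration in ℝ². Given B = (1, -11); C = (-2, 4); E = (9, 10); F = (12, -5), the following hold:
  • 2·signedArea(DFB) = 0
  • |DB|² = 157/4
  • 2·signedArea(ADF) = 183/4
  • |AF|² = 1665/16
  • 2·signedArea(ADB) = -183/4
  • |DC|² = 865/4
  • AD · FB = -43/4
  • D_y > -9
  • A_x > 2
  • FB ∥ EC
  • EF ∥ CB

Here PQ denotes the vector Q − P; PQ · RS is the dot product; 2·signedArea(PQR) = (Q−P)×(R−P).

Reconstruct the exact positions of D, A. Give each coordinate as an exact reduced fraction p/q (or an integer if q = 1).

A = (9/4, -2)
D = (13/2, -8)

1. D_x = 13/2  [line 6·x + -11·y + -127 = 0 ∩ |DB|² = 157/4]
2. D_y = -8  [line 6·x + -11·y + -127 = 0 ∩ |DB|² = 157/4]
   → D = (13/2, -8)
3. A_x = 9/4  [2·signedArea(ADB) = -183/4 ∩ AD · FB = -43/4]
4. A_y = -2  [2·signedArea(ADB) = -183/4 ∩ AD · FB = -43/4]
   → A = (9/4, -2)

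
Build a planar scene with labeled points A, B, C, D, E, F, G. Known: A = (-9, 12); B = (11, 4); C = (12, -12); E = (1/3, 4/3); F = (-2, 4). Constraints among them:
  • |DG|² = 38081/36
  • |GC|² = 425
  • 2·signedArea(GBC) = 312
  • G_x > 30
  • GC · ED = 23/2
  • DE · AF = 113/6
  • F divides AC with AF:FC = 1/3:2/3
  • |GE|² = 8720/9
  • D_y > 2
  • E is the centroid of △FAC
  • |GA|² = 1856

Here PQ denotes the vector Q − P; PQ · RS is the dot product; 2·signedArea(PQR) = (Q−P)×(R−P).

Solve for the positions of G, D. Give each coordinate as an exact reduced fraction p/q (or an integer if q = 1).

1. G_x = 31  [line 16·x + 1·y + -492 = 0 ∩ |GA|² = 1856]
2. G_y = -4  [line 16·x + 1·y + -492 = 0 ∩ |GA|² = 1856]
   → G = (31, -4)
3. D_x = -5/6  [DE · AF = 113/6 ∩ GC · ED = 23/2]
4. D_y = 8/3  [DE · AF = 113/6 ∩ GC · ED = 23/2]
   → D = (-5/6, 8/3)

D = (-5/6, 8/3)
G = (31, -4)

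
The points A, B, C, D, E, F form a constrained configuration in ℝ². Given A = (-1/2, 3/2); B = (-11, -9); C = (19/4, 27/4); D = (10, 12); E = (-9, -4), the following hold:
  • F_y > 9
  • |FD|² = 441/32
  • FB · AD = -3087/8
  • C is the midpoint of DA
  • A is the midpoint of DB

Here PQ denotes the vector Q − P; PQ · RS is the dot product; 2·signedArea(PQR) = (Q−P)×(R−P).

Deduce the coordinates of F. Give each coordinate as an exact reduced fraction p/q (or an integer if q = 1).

F = (59/8, 75/8)

1. F_x = 59/8  [line -21/2·x + -21/2·y + 1407/8 = 0 ∩ |FD|² = 441/32]
2. F_y = 75/8  [line -21/2·x + -21/2·y + 1407/8 = 0 ∩ |FD|² = 441/32]
   → F = (59/8, 75/8)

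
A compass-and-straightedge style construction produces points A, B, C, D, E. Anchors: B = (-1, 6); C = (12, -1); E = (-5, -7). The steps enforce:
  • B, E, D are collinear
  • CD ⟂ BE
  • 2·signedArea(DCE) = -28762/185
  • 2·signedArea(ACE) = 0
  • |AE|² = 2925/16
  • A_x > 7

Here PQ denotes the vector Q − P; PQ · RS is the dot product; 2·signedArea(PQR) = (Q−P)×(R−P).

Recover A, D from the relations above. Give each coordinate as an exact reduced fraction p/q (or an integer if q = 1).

A = (31/4, -5/2)
D = (-341/185, 603/185)

1. A_x = 31/4  [line 6·x + -17·y + -89 = 0 ∩ |AE|² = 2925/16]
2. A_y = -5/2  [line 6·x + -17·y + -89 = 0 ∩ |AE|² = 2925/16]
   → A = (31/4, -5/2)
3. D_x = -341/185  [B, E, D are collinear ∩ CD ⟂ BE]
4. D_y = 603/185  [B, E, D are collinear ∩ CD ⟂ BE]
   → D = (-341/185, 603/185)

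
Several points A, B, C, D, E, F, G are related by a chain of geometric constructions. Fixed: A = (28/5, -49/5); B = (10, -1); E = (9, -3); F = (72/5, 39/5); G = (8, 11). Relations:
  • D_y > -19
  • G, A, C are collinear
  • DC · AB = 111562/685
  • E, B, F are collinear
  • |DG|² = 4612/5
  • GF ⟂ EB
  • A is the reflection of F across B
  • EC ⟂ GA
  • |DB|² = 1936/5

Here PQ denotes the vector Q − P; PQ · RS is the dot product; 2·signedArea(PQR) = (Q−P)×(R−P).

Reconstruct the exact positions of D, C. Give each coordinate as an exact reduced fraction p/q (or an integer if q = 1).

C = (4397/685, -1851/685)
D = (6/5, -93/5)

1. C_x = 4397/685  [G, A, C are collinear ∩ EC ⟂ GA]
2. C_y = -1851/685  [G, A, C are collinear ∩ EC ⟂ GA]
   → C = (4397/685, -1851/685)
3. D_x = 6/5  [line -22/5·x + -44/5·y + -792/5 = 0 ∩ |DB|² = 1936/5]
4. D_y = -93/5  [line -22/5·x + -44/5·y + -792/5 = 0 ∩ |DB|² = 1936/5]
   → D = (6/5, -93/5)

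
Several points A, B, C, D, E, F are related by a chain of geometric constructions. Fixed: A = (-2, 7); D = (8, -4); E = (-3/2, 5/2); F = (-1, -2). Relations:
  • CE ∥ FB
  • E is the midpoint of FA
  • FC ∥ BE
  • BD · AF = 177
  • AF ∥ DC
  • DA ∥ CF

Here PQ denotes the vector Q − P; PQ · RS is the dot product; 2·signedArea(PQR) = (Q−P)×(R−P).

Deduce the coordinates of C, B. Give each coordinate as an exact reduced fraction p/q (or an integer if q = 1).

1. C_x = 9  [DA ∥ CF ∩ AF ∥ DC]
2. C_y = -13  [DA ∥ CF ∩ AF ∥ DC]
   → C = (9, -13)
3. B_x = -23/2  [FC ∥ BE ∩ CE ∥ FB]
4. B_y = 27/2  [FC ∥ BE ∩ CE ∥ FB]
   → B = (-23/2, 27/2)

B = (-23/2, 27/2)
C = (9, -13)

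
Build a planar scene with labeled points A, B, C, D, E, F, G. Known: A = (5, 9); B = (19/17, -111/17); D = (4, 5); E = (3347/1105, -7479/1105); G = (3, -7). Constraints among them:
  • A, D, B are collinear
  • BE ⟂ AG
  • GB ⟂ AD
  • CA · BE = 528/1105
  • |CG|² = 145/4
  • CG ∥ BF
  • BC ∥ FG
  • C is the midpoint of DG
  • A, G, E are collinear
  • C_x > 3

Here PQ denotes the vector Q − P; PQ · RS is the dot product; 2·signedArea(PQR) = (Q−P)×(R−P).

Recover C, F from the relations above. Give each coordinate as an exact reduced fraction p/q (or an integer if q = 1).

1. C_x = 7/2  [C is the midpoint of DG]
2. C_y = -1  [C is the midpoint of DG]
   → C = (7/2, -1)
3. F_x = 21/34  [BC ∥ FG ∩ CG ∥ BF]
4. F_y = -213/17  [BC ∥ FG ∩ CG ∥ BF]
   → F = (21/34, -213/17)

C = (7/2, -1)
F = (21/34, -213/17)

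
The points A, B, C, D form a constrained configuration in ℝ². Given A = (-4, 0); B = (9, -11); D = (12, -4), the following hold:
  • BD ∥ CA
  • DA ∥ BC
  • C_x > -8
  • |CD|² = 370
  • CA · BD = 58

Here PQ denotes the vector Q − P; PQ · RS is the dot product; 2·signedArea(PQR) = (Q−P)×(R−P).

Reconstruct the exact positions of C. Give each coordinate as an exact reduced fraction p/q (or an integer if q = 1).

C = (-7, -7)

1. C_x = -7  [BD ∥ CA ∩ DA ∥ BC]
2. C_y = -7  [BD ∥ CA ∩ DA ∥ BC]
   → C = (-7, -7)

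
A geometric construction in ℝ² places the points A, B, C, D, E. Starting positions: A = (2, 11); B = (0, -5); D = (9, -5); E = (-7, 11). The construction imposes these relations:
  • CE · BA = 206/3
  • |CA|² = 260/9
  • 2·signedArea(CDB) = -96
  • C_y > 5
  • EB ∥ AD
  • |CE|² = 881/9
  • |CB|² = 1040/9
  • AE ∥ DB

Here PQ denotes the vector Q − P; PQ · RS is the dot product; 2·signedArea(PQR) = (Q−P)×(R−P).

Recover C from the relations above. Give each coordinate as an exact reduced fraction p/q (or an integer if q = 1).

C = (4/3, 17/3)

1. C_x = 4/3  [2·signedArea(CDB) = -96 ∩ CE · BA = 206/3]
2. C_y = 17/3  [2·signedArea(CDB) = -96 ∩ CE · BA = 206/3]
   → C = (4/3, 17/3)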